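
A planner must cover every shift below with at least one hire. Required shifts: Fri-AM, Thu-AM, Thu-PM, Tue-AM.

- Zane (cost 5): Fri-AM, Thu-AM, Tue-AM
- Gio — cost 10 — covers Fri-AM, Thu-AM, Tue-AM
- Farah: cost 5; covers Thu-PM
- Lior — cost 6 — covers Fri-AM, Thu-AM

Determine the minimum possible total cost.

10

Choose Zane and Farah: together they cover Fri-AM, Thu-AM, Thu-PM, Tue-AM — every shift.
Total cost: 5 + 5 = 10.
No cover costs less than 10.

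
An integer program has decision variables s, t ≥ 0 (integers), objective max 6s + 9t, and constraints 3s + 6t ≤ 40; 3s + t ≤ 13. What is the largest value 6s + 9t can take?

60

(s,t)=(1,6): 3·1+6·6=39≤40, 3·1+1·6=9≤13, objective 60.
(s,t)=(2,5): 3·2+6·5=36≤40, 3·2+1·5=11≤13, objective 57.
No feasible integer point exceeds 60.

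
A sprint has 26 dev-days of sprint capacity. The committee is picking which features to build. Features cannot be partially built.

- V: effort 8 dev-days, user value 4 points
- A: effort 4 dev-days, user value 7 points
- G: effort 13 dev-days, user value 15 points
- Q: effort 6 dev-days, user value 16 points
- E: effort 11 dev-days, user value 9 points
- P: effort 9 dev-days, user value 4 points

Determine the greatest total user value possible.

A + Q + E: effort 4 + 6 + 11 = 21 ≤ 26, user value 7 + 16 + 9 = 32.
A + G + Q: effort 4 + 13 + 6 = 23 ≤ 26, user value 7 + 15 + 16 = 38.
G + Q: effort 13 + 6 = 19 ≤ 26, user value 15 + 16 = 31.
Best is A, G, and Q with total user value 38.

38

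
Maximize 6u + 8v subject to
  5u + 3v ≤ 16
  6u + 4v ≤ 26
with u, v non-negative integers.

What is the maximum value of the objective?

(u,v)=(0,5) is feasible, giving 40.
(u,v)=(0,4) is feasible, giving 32.
Maximum is 40 at (u,v)=(0,5).

40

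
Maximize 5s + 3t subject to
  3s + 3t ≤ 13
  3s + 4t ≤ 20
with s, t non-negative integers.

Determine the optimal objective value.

Relaxing integrality, the LP optimum is 21.67 at (s,t) = (4.33, 0), which is not an integer point.
(s,t)=(4,0): 3·4+3·0=12≤13, 3·4+4·0=12≤20, objective 20.
(s,t)=(3,1): 3·3+3·1=12≤13, 3·3+4·1=13≤20, objective 18.
(s,t)=(3,0): 3·3+3·0=9≤13, 3·3+4·0=9≤20, objective 15.
The best lattice point is (4,0), giving 20.

20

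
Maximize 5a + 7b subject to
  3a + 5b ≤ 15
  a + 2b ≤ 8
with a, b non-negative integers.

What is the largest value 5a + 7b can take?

(a,b)=(5,0): 3·5+5·0=15≤15, 1·5+2·0=5≤8, objective 25.
(a,b)=(4,0): 3·4+5·0=12≤15, 1·4+2·0=4≤8, objective 20.
The best lattice point is (5,0), giving 25.

25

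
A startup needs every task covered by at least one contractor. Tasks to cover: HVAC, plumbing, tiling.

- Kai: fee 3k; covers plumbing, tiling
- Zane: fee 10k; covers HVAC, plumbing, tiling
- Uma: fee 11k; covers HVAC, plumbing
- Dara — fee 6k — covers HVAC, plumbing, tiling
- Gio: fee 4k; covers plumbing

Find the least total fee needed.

Dara alone covers HVAC, plumbing, tiling — every task.
Total fee: 6.

6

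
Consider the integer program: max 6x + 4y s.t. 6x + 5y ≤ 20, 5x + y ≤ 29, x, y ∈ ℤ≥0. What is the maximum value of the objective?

18

(x,y)=(3,0) is feasible, giving 18.
(x,y)=(2,1) is feasible, giving 16.
(x,y)=(2,0) is feasible, giving 12.
No feasible integer point exceeds 18.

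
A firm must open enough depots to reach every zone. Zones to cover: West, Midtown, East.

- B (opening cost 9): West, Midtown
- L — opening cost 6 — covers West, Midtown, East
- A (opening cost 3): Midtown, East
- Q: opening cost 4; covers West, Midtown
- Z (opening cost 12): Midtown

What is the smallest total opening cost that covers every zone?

6

L alone covers West, Midtown, East — every zone.
Total opening cost: 6.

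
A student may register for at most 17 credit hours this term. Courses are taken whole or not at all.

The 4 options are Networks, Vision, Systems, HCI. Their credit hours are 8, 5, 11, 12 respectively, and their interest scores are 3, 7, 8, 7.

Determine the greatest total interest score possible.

15

Treat it as a binary knapsack problem.
Allowing fractional choices, the relaxed optimum would be about 15.6, but courses are indivisible.
Vision + HCI: credit hours 5 + 12 = 17 ≤ 17, interest score 7 + 7 = 14.
Vision + Systems: credit hours 5 + 11 = 16 ≤ 17, interest score 7 + 8 = 15.
Best is Vision and Systems with total interest score 15.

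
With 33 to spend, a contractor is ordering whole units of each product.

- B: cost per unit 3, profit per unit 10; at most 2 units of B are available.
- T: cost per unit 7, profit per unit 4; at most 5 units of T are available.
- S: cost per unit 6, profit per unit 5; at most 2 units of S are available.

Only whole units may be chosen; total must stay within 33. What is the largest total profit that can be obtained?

B has the best ratio (10/3); taking only B gives at most 2×10 = 20 (stopped by the supply cap of 2).
Mixing does better — 2×B, 2×T, and 2×S: cost 32 ≤ 33, profit 2·10 + 2·4 + 2·5 = 38.

38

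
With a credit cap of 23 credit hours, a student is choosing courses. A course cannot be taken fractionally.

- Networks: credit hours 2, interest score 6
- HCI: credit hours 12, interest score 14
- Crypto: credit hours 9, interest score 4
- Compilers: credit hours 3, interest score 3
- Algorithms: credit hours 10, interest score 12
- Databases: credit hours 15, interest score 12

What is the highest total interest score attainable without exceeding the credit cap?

Allowing fractional choices, the relaxed optimum would be about 30.8, but courses are indivisible.
Networks + HCI + Crypto: credit hours 2 + 12 + 9 = 23 ≤ 23, interest score 6 + 14 + 4 = 24.
HCI + Algorithms: credit hours 12 + 10 = 22 ≤ 23, interest score 14 + 12 = 26.
Best is HCI and Algorithms with total interest score 26.

26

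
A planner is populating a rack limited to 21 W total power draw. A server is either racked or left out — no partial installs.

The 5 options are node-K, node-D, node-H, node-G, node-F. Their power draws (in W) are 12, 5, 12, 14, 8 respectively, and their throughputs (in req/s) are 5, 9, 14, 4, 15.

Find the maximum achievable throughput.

29

node-H + node-F: power draw 12 + 8 = 20 ≤ 21, throughput 14 + 15 = 29.
node-D + node-H: power draw 5 + 12 = 17 ≤ 21, throughput 9 + 14 = 23.
node-D + node-F: power draw 5 + 8 = 13 ≤ 21, throughput 9 + 15 = 24.
Best is node-H and node-F with total throughput 29.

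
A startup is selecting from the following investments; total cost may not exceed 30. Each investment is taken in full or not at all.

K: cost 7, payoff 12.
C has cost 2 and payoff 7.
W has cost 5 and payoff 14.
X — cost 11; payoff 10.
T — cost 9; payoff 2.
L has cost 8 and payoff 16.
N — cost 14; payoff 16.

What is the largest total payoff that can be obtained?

53

Treat it as a binary knapsack problem.
Take C, W, L, and N: cost 2 + 5 + 8 + 14 = 29 ≤ 30, payoff 7 + 14 + 16 + 16 = 53.
No other feasible combination does better.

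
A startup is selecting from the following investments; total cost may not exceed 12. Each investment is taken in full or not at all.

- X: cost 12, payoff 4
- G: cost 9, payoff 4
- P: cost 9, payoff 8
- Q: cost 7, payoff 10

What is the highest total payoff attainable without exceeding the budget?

Q: cost 7 ≤ 12, payoff 10.
P: cost 9 ≤ 12, payoff 8.
Best is Q with total payoff 10.

10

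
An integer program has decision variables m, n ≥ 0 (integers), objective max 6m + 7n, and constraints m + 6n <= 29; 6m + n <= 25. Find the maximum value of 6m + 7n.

(m,n)=(3,4) is feasible, giving 46.
(m,n)=(2,4) is feasible, giving 40.
(m,n)=(3,3) is feasible, giving 39.
(m,n)=(2,3) is feasible, giving 33.
Maximum is 46 at (m,n)=(3,4).

46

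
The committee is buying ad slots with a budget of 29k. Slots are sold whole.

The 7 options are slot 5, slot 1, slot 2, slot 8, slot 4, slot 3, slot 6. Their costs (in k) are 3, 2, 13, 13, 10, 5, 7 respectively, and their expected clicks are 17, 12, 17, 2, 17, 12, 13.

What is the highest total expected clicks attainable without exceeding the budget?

slot 5 + slot 1 + slot 4 + slot 6: cost 3 + 2 + 10 + 7 = 22 ≤ 29, expected clicks 17 + 12 + 17 + 13 = 59.
slot 5 + slot 1 + slot 2 + slot 4: cost 3 + 2 + 13 + 10 = 28 ≤ 29, expected clicks 17 + 12 + 17 + 17 = 63.
slot 5 + slot 1 + slot 4 + slot 3 + slot 6: cost 3 + 2 + 10 + 5 + 7 = 27 ≤ 29, expected clicks 17 + 12 + 17 + 12 + 13 = 71.
Best is slot 5, slot 1, slot 4, slot 3, and slot 6 with total expected clicks 71.

71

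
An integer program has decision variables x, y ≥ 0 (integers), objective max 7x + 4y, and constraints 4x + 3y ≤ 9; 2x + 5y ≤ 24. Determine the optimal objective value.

(x,y)=(2,0): 4·2+3·0=8≤9, 2·2+5·0=4≤24, objective 14.
(x,y)=(1,1): 4·1+3·1=7≤9, 2·1+5·1=7≤24, objective 11.
(x,y)=(1,0): 4·1+3·0=4≤9, 2·1+5·0=2≤24, objective 7.
No feasible integer point exceeds 14.

14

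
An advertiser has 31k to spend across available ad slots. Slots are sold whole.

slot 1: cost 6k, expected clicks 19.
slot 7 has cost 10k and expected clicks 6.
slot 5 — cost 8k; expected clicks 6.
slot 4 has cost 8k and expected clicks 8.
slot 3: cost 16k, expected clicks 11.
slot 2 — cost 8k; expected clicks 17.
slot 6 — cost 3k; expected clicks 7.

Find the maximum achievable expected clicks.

slot 1 + slot 5 + slot 4 + slot 2: cost 6 + 8 + 8 + 8 = 30 ≤ 31, expected clicks 19 + 6 + 8 + 17 = 50.
slot 1 + slot 5 + slot 2 + slot 6: cost 6 + 8 + 8 + 3 = 25 ≤ 31, expected clicks 19 + 6 + 17 + 7 = 49.
slot 1 + slot 4 + slot 2 + slot 6: cost 6 + 8 + 8 + 3 = 25 ≤ 31, expected clicks 19 + 8 + 17 + 7 = 51.
Best is slot 1, slot 4, slot 2, and slot 6 with total expected clicks 51.

51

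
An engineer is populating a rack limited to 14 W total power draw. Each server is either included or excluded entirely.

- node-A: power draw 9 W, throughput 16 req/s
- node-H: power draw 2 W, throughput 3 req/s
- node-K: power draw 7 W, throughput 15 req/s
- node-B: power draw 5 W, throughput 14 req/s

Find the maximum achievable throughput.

32

Treat it as a binary knapsack problem.
node-H + node-K + node-B: power draw 2 + 7 + 5 = 14 ≤ 14, throughput 3 + 15 + 14 = 32.
node-K + node-B: power draw 7 + 5 = 12 ≤ 14, throughput 15 + 14 = 29.
node-A + node-B: power draw 9 + 5 = 14 ≤ 14, throughput 16 + 14 = 30.
Best is node-H, node-K, and node-B with total throughput 32.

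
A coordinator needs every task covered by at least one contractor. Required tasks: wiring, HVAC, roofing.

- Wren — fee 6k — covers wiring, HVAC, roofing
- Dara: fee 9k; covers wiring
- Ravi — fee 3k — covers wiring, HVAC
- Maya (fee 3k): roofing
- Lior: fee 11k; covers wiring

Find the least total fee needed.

This is an integer covering problem.
Wren alone covers wiring, HVAC, roofing — every task.
Total fee: 6.
No cover costs less than 6.

6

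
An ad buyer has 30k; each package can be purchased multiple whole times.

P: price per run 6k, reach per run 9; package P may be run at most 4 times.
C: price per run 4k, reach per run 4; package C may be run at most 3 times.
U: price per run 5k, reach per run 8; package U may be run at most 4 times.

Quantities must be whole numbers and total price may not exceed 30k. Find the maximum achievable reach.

45

4×P and 1×U: price 29 ≤ 30, reach 4·9 + 1·8 = 44.
1×P, 1×C, and 4×U: price 30 ≤ 30, reach 1·9 + 1·4 + 4·8 = 45.
Best is 45.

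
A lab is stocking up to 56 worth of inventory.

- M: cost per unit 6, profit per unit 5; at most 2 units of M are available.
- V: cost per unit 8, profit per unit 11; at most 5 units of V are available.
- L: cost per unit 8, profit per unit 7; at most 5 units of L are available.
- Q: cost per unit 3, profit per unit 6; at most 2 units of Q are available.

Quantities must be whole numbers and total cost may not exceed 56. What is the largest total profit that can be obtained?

This is a bounded integer knapsack.
Q has the best ratio (6/3); taking only Q gives at most 2×6 = 12 (stopped by the supply cap of 2).
Mixing does better — 5×V, 1×L, and 2×Q: cost 54 ≤ 56, profit 5·11 + 1·7 + 2·6 = 74.

74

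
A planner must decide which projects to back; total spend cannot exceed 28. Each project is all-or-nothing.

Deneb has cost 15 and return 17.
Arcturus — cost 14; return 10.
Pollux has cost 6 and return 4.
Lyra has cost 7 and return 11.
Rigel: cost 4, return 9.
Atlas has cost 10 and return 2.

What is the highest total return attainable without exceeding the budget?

Take Deneb, Lyra, and Rigel: cost 15 + 7 + 4 = 26 ≤ 28, return 17 + 11 + 9 = 37.
No other feasible combination does better.

37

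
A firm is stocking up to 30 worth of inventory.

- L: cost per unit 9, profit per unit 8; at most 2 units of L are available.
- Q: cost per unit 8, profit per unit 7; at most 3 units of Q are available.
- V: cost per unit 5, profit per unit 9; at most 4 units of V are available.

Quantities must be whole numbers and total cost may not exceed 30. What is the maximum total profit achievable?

V has the best ratio (9/5); taking only V gives at most 4×9 = 36 (stopped by the supply cap of 4).
Mixing does better — 1×L and 4×V: cost 29 ≤ 30, profit 1·8 + 4·9 = 44.

44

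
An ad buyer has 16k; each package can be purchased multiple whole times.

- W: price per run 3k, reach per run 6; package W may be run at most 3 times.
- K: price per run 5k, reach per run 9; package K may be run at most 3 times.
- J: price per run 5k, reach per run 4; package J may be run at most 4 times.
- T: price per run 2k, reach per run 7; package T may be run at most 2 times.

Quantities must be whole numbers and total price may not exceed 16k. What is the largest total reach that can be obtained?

35

T has the best ratio (7/2); taking only T gives at most 2×7 = 14 (stopped by the supply cap of 2).
Mixing does better — 2×W, 1×K, and 2×T: price 15 ≤ 16, reach 2·6 + 1·9 + 2·7 = 35.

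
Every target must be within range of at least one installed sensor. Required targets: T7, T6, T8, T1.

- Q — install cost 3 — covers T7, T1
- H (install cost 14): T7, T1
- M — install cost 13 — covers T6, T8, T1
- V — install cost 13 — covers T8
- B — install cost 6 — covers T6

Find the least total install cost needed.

Choose Q and M: together they cover T7, T6, T8, T1 — every target.
Total install cost: 3 + 13 = 16.

16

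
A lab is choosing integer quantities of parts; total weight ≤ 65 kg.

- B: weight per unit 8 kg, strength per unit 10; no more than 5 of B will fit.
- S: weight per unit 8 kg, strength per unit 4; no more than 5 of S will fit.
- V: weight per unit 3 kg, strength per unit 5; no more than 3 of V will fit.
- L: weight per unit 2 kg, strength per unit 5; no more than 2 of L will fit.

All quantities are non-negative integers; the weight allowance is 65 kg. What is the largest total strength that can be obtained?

L has the best ratio (5/2); taking only L gives at most 2×5 = 10 (stopped by the supply cap of 2).
Mixing does better — 5×B, 1×S, 3×V, and 2×L: weight 61 ≤ 65, strength 5·10 + 1·4 + 3·5 + 2·5 = 79.

79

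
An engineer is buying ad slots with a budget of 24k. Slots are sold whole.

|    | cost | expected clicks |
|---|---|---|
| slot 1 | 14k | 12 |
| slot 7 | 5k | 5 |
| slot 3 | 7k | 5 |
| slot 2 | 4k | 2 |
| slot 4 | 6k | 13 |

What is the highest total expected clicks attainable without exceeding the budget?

Treat it as a binary knapsack problem.
Allowing fractional choices, the relaxed optimum would be about 29.1, but ad slots are indivisible.
slot 1 + slot 2 + slot 4: cost 14 + 4 + 6 = 24 ≤ 24, expected clicks 12 + 2 + 13 = 27.
slot 7 + slot 3 + slot 2 + slot 4: cost 5 + 7 + 4 + 6 = 22 ≤ 24, expected clicks 5 + 5 + 2 + 13 = 25.
slot 1 + slot 4: cost 14 + 6 = 20 ≤ 24, expected clicks 12 + 13 = 25.
Best is slot 1, slot 2, and slot 4 with total expected clicks 27.

27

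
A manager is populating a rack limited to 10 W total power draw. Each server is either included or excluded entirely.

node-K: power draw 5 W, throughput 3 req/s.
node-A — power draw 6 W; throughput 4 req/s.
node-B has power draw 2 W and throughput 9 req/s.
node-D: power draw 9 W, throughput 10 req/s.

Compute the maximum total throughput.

This is an integer program with binary decision variables.
Take node-A and node-B: power draw 6 + 2 = 8 ≤ 10, throughput 4 + 9 = 13.
No other feasible combination does better.

13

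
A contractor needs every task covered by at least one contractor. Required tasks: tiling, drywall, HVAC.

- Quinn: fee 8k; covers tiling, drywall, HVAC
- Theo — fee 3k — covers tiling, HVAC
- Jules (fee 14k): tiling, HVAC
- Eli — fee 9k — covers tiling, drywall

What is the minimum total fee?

8

Quinn alone covers tiling, drywall, HVAC — every task.
Total fee: 8.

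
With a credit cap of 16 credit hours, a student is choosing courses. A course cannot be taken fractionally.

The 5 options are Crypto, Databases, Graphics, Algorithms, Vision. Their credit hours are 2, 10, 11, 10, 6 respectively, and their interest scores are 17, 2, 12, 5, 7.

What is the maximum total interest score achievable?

Treat it as a binary knapsack problem.
Allowing fractional choices, the relaxed optimum would be about 32.7, but courses are indivisible.
Crypto + Graphics: credit hours 2 + 11 = 13 ≤ 16, interest score 17 + 12 = 29.
Crypto + Vision: credit hours 2 + 6 = 8 ≤ 16, interest score 17 + 7 = 24.
Crypto + Algorithms: credit hours 2 + 10 = 12 ≤ 16, interest score 17 + 5 = 22.
Best is Crypto and Graphics with total interest score 29.

29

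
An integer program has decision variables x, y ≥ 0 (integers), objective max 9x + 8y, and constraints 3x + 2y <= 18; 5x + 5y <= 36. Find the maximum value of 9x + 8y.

Relaxing integrality, the LP optimum is 61.20 at (x,y) = (3.6, 3.6), which is not an integer point.
(x,y)=(4,3): 3·4+2·3=18≤18, 5·4+5·3=35≤36, objective 60.
(x,y)=(3,4): 3·3+2·4=17≤18, 5·3+5·4=35≤36, objective 59.
Maximum is 60 at (x,y)=(4,3).

60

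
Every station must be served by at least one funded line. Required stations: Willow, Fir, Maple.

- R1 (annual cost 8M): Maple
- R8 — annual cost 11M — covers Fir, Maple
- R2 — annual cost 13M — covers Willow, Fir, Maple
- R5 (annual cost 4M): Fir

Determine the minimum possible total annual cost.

13

The greedy cost-per-new-station heuristic would pick R5 and R2 for 17, but a cheaper cover exists.
R2 alone covers Willow, Fir, Maple — every station.
Total annual cost: 13.
No cover costs less than 13.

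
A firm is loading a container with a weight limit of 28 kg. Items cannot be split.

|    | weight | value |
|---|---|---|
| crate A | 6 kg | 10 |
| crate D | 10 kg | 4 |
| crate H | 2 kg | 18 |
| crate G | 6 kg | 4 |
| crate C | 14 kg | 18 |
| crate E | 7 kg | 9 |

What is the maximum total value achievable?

Take crate A, crate H, crate G, and crate C: weight 6 + 2 + 6 + 14 = 28 ≤ 28, value 10 + 18 + 4 + 18 = 50.
No other feasible combination does better.

50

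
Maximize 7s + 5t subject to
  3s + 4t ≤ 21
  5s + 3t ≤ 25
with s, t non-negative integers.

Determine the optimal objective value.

(s,t)=(3,3) is feasible, giving 36.
(s,t)=(4,1) is feasible, giving 33.
Maximum is 36 at (s,t)=(3,3).

36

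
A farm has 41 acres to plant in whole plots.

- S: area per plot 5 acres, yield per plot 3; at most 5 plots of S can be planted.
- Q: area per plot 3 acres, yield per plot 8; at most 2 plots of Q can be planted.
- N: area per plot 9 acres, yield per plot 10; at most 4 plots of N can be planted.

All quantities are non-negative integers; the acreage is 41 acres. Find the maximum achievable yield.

Take 1×S, 2×Q, and 3×N: area 38 ≤ 41, yield 1·3 + 2·8 + 3·10 = 49.
Q has the best ratio (8/3) and is taken to its limit of 2; remaining capacity is filled optimally with the others.

49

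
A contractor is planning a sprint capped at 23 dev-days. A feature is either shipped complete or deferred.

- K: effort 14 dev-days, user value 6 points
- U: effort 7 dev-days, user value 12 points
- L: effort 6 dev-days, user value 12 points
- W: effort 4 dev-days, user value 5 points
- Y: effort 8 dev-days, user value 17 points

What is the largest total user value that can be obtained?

Allowing fractional choices, the relaxed optimum would be about 43.5, but features are indivisible.
U + L + Y: effort 7 + 6 + 8 = 21 ≤ 23, user value 12 + 12 + 17 = 41.
L + W + Y: effort 6 + 4 + 8 = 18 ≤ 23, user value 12 + 5 + 17 = 34.
U + W + Y: effort 7 + 4 + 8 = 19 ≤ 23, user value 12 + 5 + 17 = 34.
Best is U, L, and Y with total user value 41.

41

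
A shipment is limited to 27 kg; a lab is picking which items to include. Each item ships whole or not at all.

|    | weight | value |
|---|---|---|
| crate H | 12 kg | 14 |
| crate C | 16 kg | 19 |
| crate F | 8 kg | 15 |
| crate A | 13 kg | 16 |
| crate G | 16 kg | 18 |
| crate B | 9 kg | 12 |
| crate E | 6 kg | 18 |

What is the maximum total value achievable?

This is an integer program with binary decision variables.
crate H + crate F + crate E: weight 12 + 8 + 6 = 26 ≤ 27, value 14 + 15 + 18 = 47.
crate F + crate A + crate E: weight 8 + 13 + 6 = 27 ≤ 27, value 15 + 16 + 18 = 49.
Best is crate F, crate A, and crate E with total value 49.

49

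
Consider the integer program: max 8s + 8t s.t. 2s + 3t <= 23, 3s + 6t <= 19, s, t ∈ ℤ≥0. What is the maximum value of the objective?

Relaxing integrality, the LP optimum is 50.67 at (s,t) = (6.33, 0), which is not an integer point.
(s,t)=(6,0): 2·6+3·0=12≤23, 3·6+6·0=18≤19, objective 48.
(s,t)=(5,0): 2·5+3·0=10≤23, 3·5+6·0=15≤19, objective 40.
Maximum is 48 at (s,t)=(6,0).

48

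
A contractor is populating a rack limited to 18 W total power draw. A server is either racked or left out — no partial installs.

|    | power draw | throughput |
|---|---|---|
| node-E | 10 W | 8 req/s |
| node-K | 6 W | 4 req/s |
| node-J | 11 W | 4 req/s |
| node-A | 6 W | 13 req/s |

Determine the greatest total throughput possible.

node-E + node-A: power draw 10 + 6 = 16 ≤ 18, throughput 8 + 13 = 21.
node-K + node-A: power draw 6 + 6 = 12 ≤ 18, throughput 4 + 13 = 17.
Best is node-E and node-A with total throughput 21.

21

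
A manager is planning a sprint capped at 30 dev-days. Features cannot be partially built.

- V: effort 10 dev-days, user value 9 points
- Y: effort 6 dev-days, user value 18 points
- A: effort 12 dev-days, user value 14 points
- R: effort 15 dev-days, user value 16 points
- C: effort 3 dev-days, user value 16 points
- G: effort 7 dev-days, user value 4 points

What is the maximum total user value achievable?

Allowing fractional choices, the relaxed optimum would be about 57.6, but features are indivisible.
Y + R + C: effort 6 + 15 + 3 = 24 ≤ 30, user value 18 + 16 + 16 = 50.
Y + A + C + G: effort 6 + 12 + 3 + 7 = 28 ≤ 30, user value 18 + 14 + 16 + 4 = 52.
Y + A + C: effort 6 + 12 + 3 = 21 ≤ 30, user value 18 + 14 + 16 = 48.
Best is Y, A, C, and G with total user value 52.

52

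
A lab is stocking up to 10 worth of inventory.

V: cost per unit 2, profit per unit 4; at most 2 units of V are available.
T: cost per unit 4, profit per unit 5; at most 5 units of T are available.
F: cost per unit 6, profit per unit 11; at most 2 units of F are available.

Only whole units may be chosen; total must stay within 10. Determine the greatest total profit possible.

19

V has the best ratio (4/2); taking only V gives at most 2×4 = 8 (stopped by the supply cap of 2).
Mixing does better — 2×V and 1×F: cost 10 ≤ 10, profit 2·4 + 1·11 = 19.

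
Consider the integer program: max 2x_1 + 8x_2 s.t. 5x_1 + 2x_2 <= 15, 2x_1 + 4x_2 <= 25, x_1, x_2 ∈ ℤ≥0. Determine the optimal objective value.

48

Relaxing integrality, the LP optimum is 50.00 at (x_1,x_2) = (0, 6.25), which is not an integer point.
(x_1,x_2)=(0,6): 5·0+2·6=12≤15, 2·0+4·6=24≤25, objective 48.
(x_1,x_2)=(1,5): 5·1+2·5=15≤15, 2·1+4·5=22≤25, objective 42.
No feasible integer point exceeds 48.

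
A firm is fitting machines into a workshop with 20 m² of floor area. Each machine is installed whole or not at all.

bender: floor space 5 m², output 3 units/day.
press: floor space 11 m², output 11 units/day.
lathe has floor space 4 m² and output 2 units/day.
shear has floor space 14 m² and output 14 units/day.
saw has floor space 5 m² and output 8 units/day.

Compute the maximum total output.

press + saw: floor space 11 + 5 = 16 ≤ 20, output 11 + 8 = 19.
press + lathe + saw: floor space 11 + 4 + 5 = 20 ≤ 20, output 11 + 2 + 8 = 21.
shear + saw: floor space 14 + 5 = 19 ≤ 20, output 14 + 8 = 22.
Best is shear and saw with total output 22.

22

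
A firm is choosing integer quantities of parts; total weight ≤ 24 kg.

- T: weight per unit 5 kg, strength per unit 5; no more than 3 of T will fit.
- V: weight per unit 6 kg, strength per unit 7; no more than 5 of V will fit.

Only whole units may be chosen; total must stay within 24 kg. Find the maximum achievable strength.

28

V has the best ratio (7/6); taking only V gives at most 4×7 = 28 (stopped by the weight limit).
Optimal: 4×V: weight 24 ≤ 24, strength 4·7 = 28.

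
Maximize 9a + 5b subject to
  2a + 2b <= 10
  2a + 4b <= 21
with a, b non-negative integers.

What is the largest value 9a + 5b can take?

(a,b)=(5,0): 2·5+2·0=10≤10, 2·5+4·0=10≤21, objective 45.
(a,b)=(4,1): 2·4+2·1=10≤10, 2·4+4·1=12≤21, objective 41.
(a,b)=(4,0): 2·4+2·0=8≤10, 2·4+4·0=8≤21, objective 36.
No feasible integer point exceeds 45.

45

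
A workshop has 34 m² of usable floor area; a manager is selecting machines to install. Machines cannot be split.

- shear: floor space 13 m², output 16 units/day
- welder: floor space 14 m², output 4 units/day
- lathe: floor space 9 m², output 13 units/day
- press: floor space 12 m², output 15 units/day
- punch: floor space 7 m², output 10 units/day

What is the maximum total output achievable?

44

Take shear, lathe, and press: floor space 13 + 9 + 12 = 34 ≤ 34, output 16 + 13 + 15 = 44.
No other feasible combination does better.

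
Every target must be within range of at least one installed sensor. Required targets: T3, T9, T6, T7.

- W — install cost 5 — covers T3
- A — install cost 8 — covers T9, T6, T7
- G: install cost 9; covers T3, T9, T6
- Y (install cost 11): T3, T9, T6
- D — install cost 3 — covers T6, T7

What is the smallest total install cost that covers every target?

12

Choose G and D: together they cover T3, T9, T6, T7 — every target.
Total install cost: 9 + 3 = 12.
No cover costs less than 12.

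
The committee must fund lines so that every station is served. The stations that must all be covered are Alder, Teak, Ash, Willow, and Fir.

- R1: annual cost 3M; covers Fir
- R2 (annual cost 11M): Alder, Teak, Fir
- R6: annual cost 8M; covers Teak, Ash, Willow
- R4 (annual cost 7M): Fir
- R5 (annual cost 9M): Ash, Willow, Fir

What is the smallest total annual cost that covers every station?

The greedy cost-per-new-station heuristic would pick R6, R1, and R2 for 22, but a cheaper cover exists.
Choose R2 and R6: together they cover Alder, Teak, Ash, Willow, Fir — every station.
Total annual cost: 11 + 8 = 19.
No cover costs less than 19.

19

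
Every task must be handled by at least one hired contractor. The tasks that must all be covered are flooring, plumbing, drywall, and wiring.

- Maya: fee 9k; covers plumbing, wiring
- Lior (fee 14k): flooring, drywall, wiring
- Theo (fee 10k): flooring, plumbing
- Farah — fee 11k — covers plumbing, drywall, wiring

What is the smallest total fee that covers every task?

21

Choose Theo and Farah: together they cover flooring, plumbing, drywall, wiring — every task.
Total fee: 10 + 11 = 21.
No cover costs less than 21.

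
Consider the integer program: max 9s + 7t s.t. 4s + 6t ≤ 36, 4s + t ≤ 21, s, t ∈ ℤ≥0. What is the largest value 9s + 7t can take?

The continuous relaxation peaks at (4.5, 3) with value 61.50; rounding to a feasible lattice point costs some objective.
(s,t)=(4,3): 4·4+6·3=34≤36, 4·4+1·3=19≤21, objective 57.
(s,t)=(3,4): 4·3+6·4=36≤36, 4·3+1·4=16≤21, objective 55.
(s,t)=(4,2): 4·4+6·2=28≤36, 4·4+1·2=18≤21, objective 50.
The best lattice point is (4,3), giving 57.

57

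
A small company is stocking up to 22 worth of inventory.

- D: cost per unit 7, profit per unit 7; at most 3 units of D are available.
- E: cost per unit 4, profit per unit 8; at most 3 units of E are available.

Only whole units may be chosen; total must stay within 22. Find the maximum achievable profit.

E has the best ratio (8/4); taking only E gives at most 3×8 = 24 (stopped by the supply cap of 3).
Mixing does better — 1×D and 3×E: cost 19 ≤ 22, profit 1·7 + 3·8 = 31.

31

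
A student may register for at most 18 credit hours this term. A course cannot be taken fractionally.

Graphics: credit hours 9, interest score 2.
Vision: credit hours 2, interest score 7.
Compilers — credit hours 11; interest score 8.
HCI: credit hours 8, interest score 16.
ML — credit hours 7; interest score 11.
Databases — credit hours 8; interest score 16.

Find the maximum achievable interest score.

39

Vision + HCI + Databases: credit hours 2 + 8 + 8 = 18 ≤ 18, interest score 7 + 16 + 16 = 39.
Vision + HCI + ML: credit hours 2 + 8 + 7 = 17 ≤ 18, interest score 7 + 16 + 11 = 34.
Best is Vision, HCI, and Databases with total interest score 39.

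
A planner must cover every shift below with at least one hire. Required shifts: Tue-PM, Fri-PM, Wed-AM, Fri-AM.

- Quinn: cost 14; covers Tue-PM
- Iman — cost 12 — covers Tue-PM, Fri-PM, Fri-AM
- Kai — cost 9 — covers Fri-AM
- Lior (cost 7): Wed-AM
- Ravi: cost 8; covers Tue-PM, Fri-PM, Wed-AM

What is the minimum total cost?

17

Choose Kai and Ravi: together they cover Tue-PM, Fri-PM, Wed-AM, Fri-AM — every shift.
Total cost: 9 + 8 = 17.
No cover costs less than 17.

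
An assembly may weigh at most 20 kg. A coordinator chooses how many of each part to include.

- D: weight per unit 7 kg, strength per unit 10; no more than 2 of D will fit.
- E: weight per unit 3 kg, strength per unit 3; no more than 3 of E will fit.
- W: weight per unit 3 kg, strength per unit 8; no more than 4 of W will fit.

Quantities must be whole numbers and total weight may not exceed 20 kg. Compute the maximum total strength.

This is a bounded integer knapsack.
W has the best ratio (8/3); taking only W gives at most 4×8 = 32 (stopped by the supply cap of 4).
Mixing does better — 1×D and 4×W: weight 19 ≤ 20, strength 1·10 + 4·8 = 42.

42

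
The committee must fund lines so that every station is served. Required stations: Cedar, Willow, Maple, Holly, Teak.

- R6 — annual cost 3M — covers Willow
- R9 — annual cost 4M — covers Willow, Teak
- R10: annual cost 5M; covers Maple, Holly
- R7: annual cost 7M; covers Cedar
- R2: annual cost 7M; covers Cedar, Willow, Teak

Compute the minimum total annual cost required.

12

The greedy cost-per-new-station heuristic would pick R9, R10, and R7 for 16, but a cheaper cover exists.
Choose R10 and R2: together they cover Cedar, Willow, Maple, Holly, Teak — every station.
Total annual cost: 5 + 7 = 12.
No cover costs less than 12.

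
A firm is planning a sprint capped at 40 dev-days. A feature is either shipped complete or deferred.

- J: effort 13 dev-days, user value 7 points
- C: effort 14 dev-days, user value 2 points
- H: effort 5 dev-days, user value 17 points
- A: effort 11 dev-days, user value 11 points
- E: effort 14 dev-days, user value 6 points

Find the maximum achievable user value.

35

Allowing fractional choices, the relaxed optimum would be about 39.7, but features are indivisible.
H + A + E: effort 5 + 11 + 14 = 30 ≤ 40, user value 17 + 11 + 6 = 34.
J + H + A: effort 13 + 5 + 11 = 29 ≤ 40, user value 7 + 17 + 11 = 35.
Best is J, H, and A with total user value 35.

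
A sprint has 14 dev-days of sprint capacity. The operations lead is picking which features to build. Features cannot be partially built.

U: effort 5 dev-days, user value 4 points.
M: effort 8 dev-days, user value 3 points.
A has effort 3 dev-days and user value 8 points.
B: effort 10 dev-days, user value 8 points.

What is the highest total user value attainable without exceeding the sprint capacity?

16

This is an integer program with binary decision variables.
Take A and B: effort 3 + 10 = 13 ≤ 14, user value 8 + 8 = 16.
No other feasible combination does better.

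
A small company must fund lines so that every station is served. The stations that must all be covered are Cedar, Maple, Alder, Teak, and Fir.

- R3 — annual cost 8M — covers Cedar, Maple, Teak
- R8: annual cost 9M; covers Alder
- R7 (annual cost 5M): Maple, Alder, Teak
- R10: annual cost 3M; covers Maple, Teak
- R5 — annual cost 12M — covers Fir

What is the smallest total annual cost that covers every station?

The greedy cost-per-new-station heuristic would pick R10, R7, R3, and R5 for 28, but a cheaper cover exists.
Choose R3, R7, and R5: together they cover Cedar, Maple, Alder, Teak, Fir — every station.
Total annual cost: 8 + 5 + 12 = 25.
No cover costs less than 25.

25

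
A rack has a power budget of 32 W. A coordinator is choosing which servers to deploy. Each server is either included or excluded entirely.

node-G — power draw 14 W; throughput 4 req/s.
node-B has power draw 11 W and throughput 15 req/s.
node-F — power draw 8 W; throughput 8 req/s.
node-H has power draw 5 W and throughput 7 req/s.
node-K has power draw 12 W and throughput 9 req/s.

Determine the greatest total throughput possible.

Allowing fractional choices, the relaxed optimum would be about 36.0, but servers are indivisible.
node-B + node-F + node-K: power draw 11 + 8 + 12 = 31 ≤ 32, throughput 15 + 8 + 9 = 32.
node-B + node-H + node-K: power draw 11 + 5 + 12 = 28 ≤ 32, throughput 15 + 7 + 9 = 31.
Best is node-B, node-F, and node-K with total throughput 32.

32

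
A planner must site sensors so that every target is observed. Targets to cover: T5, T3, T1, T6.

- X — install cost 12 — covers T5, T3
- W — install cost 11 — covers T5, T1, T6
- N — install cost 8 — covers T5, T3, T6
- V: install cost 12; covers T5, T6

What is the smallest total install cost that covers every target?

19

This is an integer covering problem.
Choose W and N: together they cover T5, T3, T1, T6 — every target.
Total install cost: 11 + 8 = 19.
No cover costs less than 19.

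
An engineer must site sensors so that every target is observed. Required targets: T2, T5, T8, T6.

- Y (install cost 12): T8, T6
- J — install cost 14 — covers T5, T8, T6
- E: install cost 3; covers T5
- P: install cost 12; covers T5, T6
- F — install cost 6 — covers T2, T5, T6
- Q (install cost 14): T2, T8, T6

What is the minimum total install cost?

The greedy cost-per-new-target heuristic would pick F and Y for 18, but a cheaper cover exists.
Choose E and Q: together they cover T2, T5, T8, T6 — every target.
Total install cost: 3 + 14 = 17.
No cover costs less than 17.

17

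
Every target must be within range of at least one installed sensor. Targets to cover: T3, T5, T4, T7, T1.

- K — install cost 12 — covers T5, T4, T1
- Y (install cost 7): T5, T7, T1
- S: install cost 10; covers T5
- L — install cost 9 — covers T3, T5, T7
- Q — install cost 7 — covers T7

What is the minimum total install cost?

Choose K and L: together they cover T3, T5, T4, T7, T1 — every target.
Total install cost: 12 + 9 = 21.

21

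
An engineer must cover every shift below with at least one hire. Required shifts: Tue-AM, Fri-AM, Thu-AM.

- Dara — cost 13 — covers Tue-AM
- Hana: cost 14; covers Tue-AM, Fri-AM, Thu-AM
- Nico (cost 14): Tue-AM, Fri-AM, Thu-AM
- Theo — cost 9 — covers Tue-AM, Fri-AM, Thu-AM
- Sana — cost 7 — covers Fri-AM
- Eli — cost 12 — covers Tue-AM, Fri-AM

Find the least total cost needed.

This is an integer covering problem.
Theo alone covers Tue-AM, Fri-AM, Thu-AM — every shift.
Total cost: 9.
No cover costs less than 9.

9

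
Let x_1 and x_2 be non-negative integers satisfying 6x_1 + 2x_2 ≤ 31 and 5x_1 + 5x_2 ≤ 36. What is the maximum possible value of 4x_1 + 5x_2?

35

(x_1,x_2)=(0,7) is feasible, giving 35.
(x_1,x_2)=(1,6) is feasible, giving 34.
(x_1,x_2)=(0,6) is feasible, giving 30.
The best lattice point is (0,7), giving 35.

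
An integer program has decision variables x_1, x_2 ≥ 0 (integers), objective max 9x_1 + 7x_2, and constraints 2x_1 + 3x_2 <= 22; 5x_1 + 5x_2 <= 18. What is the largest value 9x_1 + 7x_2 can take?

The continuous relaxation peaks at (3.6, 0) with value 32.40; rounding to a feasible lattice point costs some objective.
(x_1,x_2)=(3,0): 2·3+3·0=6≤22, 5·3+5·0=15≤18, objective 27.
(x_1,x_2)=(2,1): 2·2+3·1=7≤22, 5·2+5·1=15≤18, objective 25.
(x_1,x_2)=(2,0): 2·2+3·0=4≤22, 5·2+5·0=10≤18, objective 18.
Maximum is 27 at (x_1,x_2)=(3,0).

27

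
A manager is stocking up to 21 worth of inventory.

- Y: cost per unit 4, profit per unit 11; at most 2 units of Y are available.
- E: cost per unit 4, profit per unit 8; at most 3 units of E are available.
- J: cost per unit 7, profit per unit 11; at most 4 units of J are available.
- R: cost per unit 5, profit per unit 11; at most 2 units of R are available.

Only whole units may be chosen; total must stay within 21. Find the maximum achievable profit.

Take 2×Y, 2×E, and 1×R: cost 21 ≤ 21, profit 2·11 + 2·8 + 1·11 = 49.
Y has the best ratio (11/4) and is taken to its limit of 2; remaining capacity is filled optimally with the others.

49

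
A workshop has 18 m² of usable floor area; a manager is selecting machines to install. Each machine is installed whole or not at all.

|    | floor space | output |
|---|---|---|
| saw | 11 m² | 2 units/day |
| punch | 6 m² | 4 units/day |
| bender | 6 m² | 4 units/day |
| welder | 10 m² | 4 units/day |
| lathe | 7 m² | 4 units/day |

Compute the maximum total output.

8

Allowing fractional choices, the relaxed optimum would be about 11.4, but machines are indivisible.
punch + lathe: floor space 6 + 7 = 13 ≤ 18, output 4 + 4 = 8.
punch + bender: floor space 6 + 6 = 12 ≤ 18, output 4 + 4 = 8.
bender + lathe: floor space 6 + 7 = 13 ≤ 18, output 4 + 4 = 8.
The maximum output is 8; one optimal choice is punch and bender.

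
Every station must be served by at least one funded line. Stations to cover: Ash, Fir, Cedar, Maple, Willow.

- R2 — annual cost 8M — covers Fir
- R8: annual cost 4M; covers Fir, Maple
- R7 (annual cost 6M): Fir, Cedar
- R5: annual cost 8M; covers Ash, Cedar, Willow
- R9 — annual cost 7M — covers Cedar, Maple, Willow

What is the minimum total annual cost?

Choose R8 and R5: together they cover Ash, Fir, Cedar, Maple, Willow — every station.
Total annual cost: 4 + 8 = 12.
No cover costs less than 12.

12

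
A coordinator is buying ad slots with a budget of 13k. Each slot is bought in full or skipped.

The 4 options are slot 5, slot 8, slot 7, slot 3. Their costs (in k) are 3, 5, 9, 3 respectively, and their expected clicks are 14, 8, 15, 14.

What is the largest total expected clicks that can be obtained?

This is a 0-1 knapsack instance.
Take slot 5, slot 8, and slot 3: cost 3 + 5 + 3 = 11 ≤ 13, expected clicks 14 + 8 + 14 = 36.
No other feasible combination does better.

36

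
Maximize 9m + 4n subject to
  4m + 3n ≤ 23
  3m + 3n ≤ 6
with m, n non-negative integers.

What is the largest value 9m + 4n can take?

18

(m,n)=(2,0): 4·2+3·0=8≤23, 3·2+3·0=6≤6, objective 18.
(m,n)=(1,1): 4·1+3·1=7≤23, 3·1+3·1=6≤6, objective 13.
No feasible integer point exceeds 18.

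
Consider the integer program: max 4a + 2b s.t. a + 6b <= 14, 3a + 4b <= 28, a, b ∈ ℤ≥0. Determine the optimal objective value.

36

(a,b)=(9,0): 1·9+6·0=9≤14, 3·9+4·0=27≤28, objective 36.
(a,b)=(8,1): 1·8+6·1=14≤14, 3·8+4·1=28≤28, objective 34.
(a,b)=(8,0): 1·8+6·0=8≤14, 3·8+4·0=24≤28, objective 32.
No feasible integer point exceeds 36.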